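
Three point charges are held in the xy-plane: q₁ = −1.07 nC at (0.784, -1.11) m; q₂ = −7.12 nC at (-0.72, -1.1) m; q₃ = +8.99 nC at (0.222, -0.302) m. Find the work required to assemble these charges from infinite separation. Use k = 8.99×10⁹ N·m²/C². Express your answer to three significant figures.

The assembly work is the sum of pairwise potential energies, U = Σ_{i<j} kqᵢqⱼ/rᵢⱼ.
Pair separations: r₁₂ = 1.50 m, r₁₃ = 0.984 m, r₂₃ = 1.23 m.
U = (4.55×10⁻⁸) + (-8.79×10⁻⁸) + (-4.66×10⁻⁷) = -5.08×10⁻⁷ J.

-5.08×10⁻⁷ J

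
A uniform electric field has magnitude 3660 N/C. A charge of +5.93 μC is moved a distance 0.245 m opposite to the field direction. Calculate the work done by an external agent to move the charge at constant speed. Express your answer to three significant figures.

The potential change for a displacement 0.245 m opposite to the field direction is ΔV = +Ed = 897 V.
W_ext = qΔV = 5.32×10⁻³ J.

5.32×10⁻³ J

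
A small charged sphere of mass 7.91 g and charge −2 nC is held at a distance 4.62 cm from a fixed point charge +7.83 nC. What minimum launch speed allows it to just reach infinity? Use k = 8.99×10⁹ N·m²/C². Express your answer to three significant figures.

To just escape, total mechanical energy must reach zero at infinity: ½mv²_min + U = 0, so ½mv²_min = −U = |kQq|/r.
|U| = |kQq|/r = (8.99×10⁹ N·m²/C²)(7.83×10⁻⁹)(2.00×10⁻⁹)/(0.0462) = 3.05×10⁻⁶ J.
v_min = √(2|U|/m) = √(2·3.05×10⁻⁶/7.91×10⁻³) = 0.0278 m/s.

0.0278 m/s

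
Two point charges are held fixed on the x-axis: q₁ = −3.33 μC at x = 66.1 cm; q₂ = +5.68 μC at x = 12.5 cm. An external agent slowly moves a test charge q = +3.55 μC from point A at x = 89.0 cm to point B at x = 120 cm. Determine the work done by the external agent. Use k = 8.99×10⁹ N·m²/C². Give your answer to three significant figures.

For quasistatic motion the external work equals the change in potential energy: W_ext = qΔV = q(V_B − V_A).
At A: distances to the source charges are 0.229 m, 0.765 m; V_A = Σ kqᵢ/rᵢ = -6.40×10⁴ V.
At B: distances to the source charges are 0.539 m, 1.07 m; V_B = Σ kqᵢ/rᵢ = -8040 V.
ΔV = V_B − V_A = 5.59×10⁴ V.
W_ext = qΔV = (3.55×10⁻⁶ C)(5.59×10⁴ V) = 0.199 J.

0.199 J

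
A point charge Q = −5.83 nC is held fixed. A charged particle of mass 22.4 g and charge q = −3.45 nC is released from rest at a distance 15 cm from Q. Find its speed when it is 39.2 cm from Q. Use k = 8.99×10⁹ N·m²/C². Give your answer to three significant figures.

Only the electrostatic force acts, so mechanical energy is conserved: ½mv² = U₁ − U₂ = kQq(1/r₁ − 1/r₂).
U₁ − U₂ = (8.99×10⁹ N·m²/C²)(-5.83×10⁻⁹ C)(-3.45×10⁻⁹ C)(1/0.150 − 1/0.392) = 7.44×10⁻⁷ J.
v = √(2·7.44×10⁻⁷/0.0224) = 8.15×10⁻³ m/s.

8.15×10⁻³ m/s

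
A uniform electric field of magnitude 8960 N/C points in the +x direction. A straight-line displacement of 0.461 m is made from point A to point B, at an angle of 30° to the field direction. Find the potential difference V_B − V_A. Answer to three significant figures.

-3580 V

Only the component of displacement along E changes the potential: ΔV = −E·d·cosθ.
ΔV = −(8960 V/m)(0.461 m)cos30° = -3580 V.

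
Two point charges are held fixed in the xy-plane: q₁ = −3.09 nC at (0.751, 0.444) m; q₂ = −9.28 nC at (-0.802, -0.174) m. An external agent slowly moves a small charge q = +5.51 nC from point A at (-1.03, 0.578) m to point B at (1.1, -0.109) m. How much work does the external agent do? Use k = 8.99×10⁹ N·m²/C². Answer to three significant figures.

1.95×10⁻⁷ J

For quasistatic motion the external work equals the change in potential energy: W_ext = qΔV = q(V_B − V_A).
At A: distances to the source charges are 1.79 m, 0.786 m; V_A = Σ kqᵢ/rᵢ = -122 V.
At B: distances to the source charges are 0.654 m, 1.90 m; V_B = Σ kqᵢ/rᵢ = -86.3 V.
ΔV = V_B − V_A = 35.4 V.
W_ext = qΔV = (5.51×10⁻⁹ C)(35.4 V) = 1.95×10⁻⁷ J.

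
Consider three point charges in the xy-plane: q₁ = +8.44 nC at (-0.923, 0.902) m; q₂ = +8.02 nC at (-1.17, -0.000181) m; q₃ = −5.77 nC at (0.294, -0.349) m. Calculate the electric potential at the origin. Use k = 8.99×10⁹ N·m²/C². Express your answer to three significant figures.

6.74 V

Electric potential is a scalar, so the contributions from each charge add algebraically: V = Σ kqᵢ/rᵢ.
Distances from the field point to each charge: r₁ = 1.29 m, r₂ = 1.17 m, r₃ = 0.456 m.
V = k[(8.44×10⁻⁹)/(1.29) + (8.02×10⁻⁹)/(1.17) + (-5.77×10⁻⁹)/(0.456)] = 6.74 V.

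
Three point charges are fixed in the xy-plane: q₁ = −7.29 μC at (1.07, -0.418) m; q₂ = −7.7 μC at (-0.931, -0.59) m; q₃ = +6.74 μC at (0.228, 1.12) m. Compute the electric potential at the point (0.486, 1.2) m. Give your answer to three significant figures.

The total potential is the scalar sum of each charge's contribution, V = Σ kqᵢ/rᵢ.
Distances from the field point to each charge: r₁ = 1.72 m, r₂ = 2.28 m, r₃ = 0.270 m.
V = k[(-7.29×10⁻⁶)/(1.72) + (-7.70×10⁻⁶)/(2.28) + (6.74×10⁻⁶)/(0.270)] = 1.56×10⁵ V.

1.56×10⁵ V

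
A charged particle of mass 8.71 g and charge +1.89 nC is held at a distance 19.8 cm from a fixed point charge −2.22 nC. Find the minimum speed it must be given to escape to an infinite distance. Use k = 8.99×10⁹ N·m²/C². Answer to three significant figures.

6.61×10⁻³ m/s

To just escape, total mechanical energy must reach zero at infinity: ½mv²_min + U = 0, so ½mv²_min = −U = |kQq|/r.
|U| = |kQq|/r = (8.99×10⁹ N·m²/C²)(2.22×10⁻⁹)(1.89×10⁻⁹)/(0.198) = 1.91×10⁻⁷ J.
v_min = √(2|U|/m) = √(2·1.91×10⁻⁷/8.71×10⁻³) = 6.61×10⁻³ m/s.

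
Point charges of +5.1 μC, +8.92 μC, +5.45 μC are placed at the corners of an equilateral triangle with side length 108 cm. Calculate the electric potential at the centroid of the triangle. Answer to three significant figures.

The total potential is the scalar sum of each charge's contribution, V = Σ kqᵢ/rᵢ.
The distance from each vertex to the centroid is a/√3 = 0.624 m.
V = k[(5.10×10⁻⁶)/(0.624) + (8.92×10⁻⁶)/(0.624) + (5.45×10⁻⁶)/(0.624)] = 2.81×10⁵ V.

2.81×10⁵ V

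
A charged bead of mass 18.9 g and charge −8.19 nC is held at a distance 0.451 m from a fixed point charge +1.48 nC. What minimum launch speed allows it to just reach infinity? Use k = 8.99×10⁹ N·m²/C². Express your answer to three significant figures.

5.06×10⁻³ m/s

To just escape, total mechanical energy must reach zero at infinity: ½mv²_min + U = 0, so ½mv²_min = −U = |kQq|/r.
|U| = |kQq|/r = (8.99×10⁹ N·m²/C²)(1.48×10⁻⁹)(8.19×10⁻⁹)/(0.451) = 2.42×10⁻⁷ J.
v_min = √(2|U|/m) = √(2·2.42×10⁻⁷/0.0189) = 5.06×10⁻³ m/s.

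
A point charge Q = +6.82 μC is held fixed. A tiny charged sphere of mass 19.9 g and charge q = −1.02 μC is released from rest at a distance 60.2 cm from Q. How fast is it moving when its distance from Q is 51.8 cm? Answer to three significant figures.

Only the electrostatic force acts, so mechanical energy is conserved: ½mv² = U₁ − U₂ = kQq(1/r₁ − 1/r₂).
U₁ − U₂ = (8.99×10⁹ N·m²/C²)(6.82×10⁻⁶ C)(-1.02×10⁻⁶ C)(1/0.602 − 1/0.518) = 0.0168 J.
v = √(2·0.0168/0.0199) = 1.30 m/s.

1.30 m/s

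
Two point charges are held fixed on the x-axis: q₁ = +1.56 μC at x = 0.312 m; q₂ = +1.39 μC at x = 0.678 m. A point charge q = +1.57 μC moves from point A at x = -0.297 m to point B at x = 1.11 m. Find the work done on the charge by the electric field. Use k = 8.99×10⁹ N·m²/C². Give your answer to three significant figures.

The work done by the electric force is W_field = −ΔU = −q(V_B − V_A) = q(V_A − V_B).
At A: distances to the source charges are 0.609 m, 0.975 m; V_A = Σ kqᵢ/rᵢ = 3.58×10⁴ V.
At B: distances to the source charges are 0.798 m, 0.432 m; V_B = Σ kqᵢ/rᵢ = 4.65×10⁴ V.
ΔV = V_B − V_A = 1.07×10⁴ V.
W_field = −qΔV = −(1.57×10⁻⁶ C)(1.07×10⁴ V) = -0.0167 J.

-0.0167 J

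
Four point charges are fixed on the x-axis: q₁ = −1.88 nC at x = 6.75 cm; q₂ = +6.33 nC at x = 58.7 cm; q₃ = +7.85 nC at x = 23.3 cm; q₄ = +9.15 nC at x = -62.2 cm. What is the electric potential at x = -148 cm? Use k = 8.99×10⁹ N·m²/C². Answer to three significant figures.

154 V

Electric potential is a scalar, so the contributions from each charge add algebraically: V = Σ kqᵢ/rᵢ.
Distances from the field point to each charge: r₁ = 1.55 m, r₂ = 2.07 m, r₃ = 1.71 m, r₄ = 0.858 m.
V = k[(-1.88×10⁻⁹)/(1.55) + (6.33×10⁻⁹)/(2.07) + (7.85×10⁻⁹)/(1.71) + (9.15×10⁻⁹)/(0.858)] = 154 V.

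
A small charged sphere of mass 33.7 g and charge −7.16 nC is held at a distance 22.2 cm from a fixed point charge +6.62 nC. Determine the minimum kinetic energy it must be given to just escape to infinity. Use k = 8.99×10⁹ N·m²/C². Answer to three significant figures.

1.92×10⁻⁶ J

To just escape, total mechanical energy must reach zero at infinity: ½mv²_min + U = 0, so ½mv²_min = −U = |kQq|/r.
|U| = |kQq|/r = (8.99×10⁹ N·m²/C²)(6.62×10⁻⁹)(7.16×10⁻⁹)/(0.222) = 1.92×10⁻⁶ J.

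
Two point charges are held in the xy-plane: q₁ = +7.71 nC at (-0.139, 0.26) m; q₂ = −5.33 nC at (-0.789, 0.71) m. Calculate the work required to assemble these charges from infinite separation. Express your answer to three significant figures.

The work to assemble the configuration equals its total potential energy, U = Σ kqᵢqⱼ/rᵢⱼ over all pairs.
Pair separations: r₁₂ = 0.791 m.
U = (-4.67×10⁻⁷) = -4.67×10⁻⁷ J.

-4.67×10⁻⁷ J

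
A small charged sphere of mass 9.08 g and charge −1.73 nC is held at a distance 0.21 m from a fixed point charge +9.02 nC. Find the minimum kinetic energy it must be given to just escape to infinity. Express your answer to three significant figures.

To just escape, total mechanical energy must reach zero at infinity: ½mv²_min + U = 0, so ½mv²_min = −U = |kQq|/r.
|U| = |kQq|/r = (8.99×10⁹ N·m²/C²)(9.02×10⁻⁹)(1.73×10⁻⁹)/(0.210) = 6.68×10⁻⁷ J.

6.68×10⁻⁷ J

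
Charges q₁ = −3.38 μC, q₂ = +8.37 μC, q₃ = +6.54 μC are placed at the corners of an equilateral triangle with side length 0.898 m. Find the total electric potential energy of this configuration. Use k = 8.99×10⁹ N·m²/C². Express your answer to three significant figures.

0.0435 J

The assembly work is the sum of pairwise potential energies, U = Σ_{i<j} kqᵢqⱼ/rᵢⱼ.
All three pair separations equal the side length, 0.898 m.
U = (-0.283) + (-0.221) + (0.548) = 0.0435 J.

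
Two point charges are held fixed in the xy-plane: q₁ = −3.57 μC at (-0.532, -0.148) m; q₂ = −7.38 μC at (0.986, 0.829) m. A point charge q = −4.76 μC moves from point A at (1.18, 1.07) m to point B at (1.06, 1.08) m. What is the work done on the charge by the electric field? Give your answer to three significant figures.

The work done by the electric force is W_field = −ΔU = −q(V_B − V_A) = q(V_A − V_B).
At A: distances to the source charges are 2.10 m, 0.309 m; V_A = Σ kqᵢ/rᵢ = -2.30×10⁵ V.
At B: distances to the source charges are 2.01 m, 0.262 m; V_B = Σ kqᵢ/rᵢ = -2.70×10⁵ V.
ΔV = V_B − V_A = -3.98×10⁴ V.
W_field = −qΔV = −(-4.76×10⁻⁶ C)(-3.98×10⁴ V) = -0.189 J.

-0.189 J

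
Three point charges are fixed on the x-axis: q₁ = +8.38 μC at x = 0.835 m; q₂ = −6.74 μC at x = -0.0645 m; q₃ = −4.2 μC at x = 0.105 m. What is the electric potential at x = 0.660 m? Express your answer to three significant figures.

2.79×10⁵ V

Electric potential is a scalar, so the contributions from each charge add algebraically: V = Σ kqᵢ/rᵢ.
Distances from the field point to each charge: r₁ = 0.175 m, r₂ = 0.725 m, r₃ = 0.555 m.
V = k[(8.38×10⁻⁶)/(0.175) + (-6.74×10⁻⁶)/(0.725) + (-4.20×10⁻⁶)/(0.555)] = 2.79×10⁵ V.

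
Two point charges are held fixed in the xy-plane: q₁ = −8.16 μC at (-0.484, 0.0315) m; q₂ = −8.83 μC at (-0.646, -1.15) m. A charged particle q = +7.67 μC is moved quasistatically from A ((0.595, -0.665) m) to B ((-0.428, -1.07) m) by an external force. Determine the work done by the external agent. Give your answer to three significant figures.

For quasistatic motion the external work equals the change in potential energy: W_ext = qΔV = q(V_B − V_A).
At A: distances to the source charges are 1.28 m, 1.33 m; V_A = Σ kqᵢ/rᵢ = -1.17×10⁵ V.
At B: distances to the source charges are 1.10 m, 0.232 m; V_B = Σ kqᵢ/rᵢ = -4.08×10⁵ V.
ΔV = V_B − V_A = -2.92×10⁵ V.
W_ext = qΔV = (7.67×10⁻⁶ C)(-2.92×10⁵ V) = -2.24 J.

-2.24 J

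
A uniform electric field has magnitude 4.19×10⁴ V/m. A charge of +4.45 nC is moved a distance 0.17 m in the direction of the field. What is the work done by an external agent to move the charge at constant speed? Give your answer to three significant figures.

-3.17×10⁻⁵ J

The potential change for a displacement 0.17 m in the direction of the field is ΔV = −Ed = -7120 V.
W_ext = qΔV = -3.17×10⁻⁵ J.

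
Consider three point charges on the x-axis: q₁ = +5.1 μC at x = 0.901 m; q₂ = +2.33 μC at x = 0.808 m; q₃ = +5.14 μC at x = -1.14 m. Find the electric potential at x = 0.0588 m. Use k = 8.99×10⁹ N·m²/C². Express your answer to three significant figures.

1.21×10⁵ V

The total potential is the scalar sum of each charge's contribution, V = Σ kqᵢ/rᵢ.
Distances from the field point to each charge: r₁ = 0.842 m, r₂ = 0.749 m, r₃ = 1.20 m.
V = k[(5.10×10⁻⁶)/(0.842) + (2.33×10⁻⁶)/(0.749) + (5.14×10⁻⁶)/(1.20)] = 1.21×10⁵ V.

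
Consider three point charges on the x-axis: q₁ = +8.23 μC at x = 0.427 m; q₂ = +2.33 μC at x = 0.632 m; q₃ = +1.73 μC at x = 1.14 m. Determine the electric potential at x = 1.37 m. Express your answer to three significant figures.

1.74×10⁵ V

Electric potential is a scalar, so the contributions from each charge add algebraically: V = Σ kqᵢ/rᵢ.
Distances from the field point to each charge: r₁ = 0.943 m, r₂ = 0.738 m, r₃ = 0.230 m.
V = k[(8.23×10⁻⁶)/(0.943) + (2.33×10⁻⁶)/(0.738) + (1.73×10⁻⁶)/(0.230)] = 1.74×10⁵ V.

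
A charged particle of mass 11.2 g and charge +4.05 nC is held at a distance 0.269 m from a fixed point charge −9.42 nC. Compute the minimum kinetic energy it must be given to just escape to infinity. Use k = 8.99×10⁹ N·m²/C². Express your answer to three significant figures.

1.28×10⁻⁶ J

To just escape, total mechanical energy must reach zero at infinity: ½mv²_min + U = 0, so ½mv²_min = −U = |kQq|/r.
|U| = |kQq|/r = (8.99×10⁹ N·m²/C²)(9.42×10⁻⁹)(4.05×10⁻⁹)/(0.269) = 1.28×10⁻⁶ J.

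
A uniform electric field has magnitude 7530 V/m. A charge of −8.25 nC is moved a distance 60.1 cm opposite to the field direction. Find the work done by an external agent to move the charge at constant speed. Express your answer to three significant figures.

-3.73×10⁻⁵ J

The potential change for a displacement 60.1 cm opposite to the field direction is ΔV = +Ed = 4530 V.
W_ext = qΔV = -3.73×10⁻⁵ J.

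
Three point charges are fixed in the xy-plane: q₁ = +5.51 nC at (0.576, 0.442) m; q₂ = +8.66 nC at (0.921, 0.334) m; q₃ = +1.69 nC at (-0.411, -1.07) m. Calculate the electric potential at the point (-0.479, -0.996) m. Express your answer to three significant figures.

The total potential is the scalar sum of each charge's contribution, V = Σ kqᵢ/rᵢ.
Distances from the field point to each charge: r₁ = 1.78 m, r₂ = 1.93 m, r₃ = 0.100 m.
V = k[(5.51×10⁻⁹)/(1.78) + (8.66×10⁻⁹)/(1.93) + (1.69×10⁻⁹)/(0.100)] = 219 V.

219 V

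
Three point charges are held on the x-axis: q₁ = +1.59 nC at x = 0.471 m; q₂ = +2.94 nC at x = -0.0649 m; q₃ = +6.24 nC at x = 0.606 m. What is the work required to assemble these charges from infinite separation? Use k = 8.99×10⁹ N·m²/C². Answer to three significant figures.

The assembly work is the sum of pairwise potential energies, U = Σ_{i<j} kqᵢqⱼ/rᵢⱼ.
Pair separations: r₁₂ = 0.536 m, r₁₃ = 0.135 m, r₂₃ = 0.671 m.
U = (7.84×10⁻⁸) + (6.61×10⁻⁷) + (2.46×10⁻⁷) = 9.85×10⁻⁷ J.

9.85×10⁻⁷ J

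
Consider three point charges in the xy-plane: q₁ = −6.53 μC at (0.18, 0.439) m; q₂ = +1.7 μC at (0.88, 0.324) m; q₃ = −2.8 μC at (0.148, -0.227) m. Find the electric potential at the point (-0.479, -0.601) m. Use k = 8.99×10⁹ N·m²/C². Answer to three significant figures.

The total potential is the scalar sum of each charge's contribution, V = Σ kqᵢ/rᵢ.
Distances from the field point to each charge: r₁ = 1.23 m, r₂ = 1.64 m, r₃ = 0.730 m.
V = k[(-6.53×10⁻⁶)/(1.23) + (1.70×10⁻⁶)/(1.64) + (-2.80×10⁻⁶)/(0.730)] = -7.29×10⁴ V.

-7.29×10⁴ V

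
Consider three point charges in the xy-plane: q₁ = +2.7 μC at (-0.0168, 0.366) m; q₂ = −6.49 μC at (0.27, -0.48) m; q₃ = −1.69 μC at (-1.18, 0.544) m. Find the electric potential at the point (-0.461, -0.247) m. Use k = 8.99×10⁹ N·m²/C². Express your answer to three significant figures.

-5.82×10⁴ V

Electric potential is a scalar, so the contributions from each charge add algebraically: V = Σ kqᵢ/rᵢ.
Distances from the field point to each charge: r₁ = 0.757 m, r₂ = 0.767 m, r₃ = 1.07 m.
V = k[(2.70×10⁻⁶)/(0.757) + (-6.49×10⁻⁶)/(0.767) + (-1.69×10⁻⁶)/(1.07)] = -5.82×10⁴ V.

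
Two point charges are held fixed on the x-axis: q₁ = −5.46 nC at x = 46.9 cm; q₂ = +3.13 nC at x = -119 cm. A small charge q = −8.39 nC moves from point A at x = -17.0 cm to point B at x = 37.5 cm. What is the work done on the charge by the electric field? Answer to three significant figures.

-3.82×10⁻⁶ J

The work done by the electric force is W_field = −ΔU = −q(V_B − V_A) = q(V_A − V_B).
At A: distances to the source charges are 0.639 m, 1.02 m; V_A = Σ kqᵢ/rᵢ = -49.2 V.
At B: distances to the source charges are 0.0940 m, 1.56 m; V_B = Σ kqᵢ/rᵢ = -504 V.
ΔV = V_B − V_A = -455 V.
W_field = −qΔV = −(-8.39×10⁻⁹ C)(-455 V) = -3.82×10⁻⁶ J.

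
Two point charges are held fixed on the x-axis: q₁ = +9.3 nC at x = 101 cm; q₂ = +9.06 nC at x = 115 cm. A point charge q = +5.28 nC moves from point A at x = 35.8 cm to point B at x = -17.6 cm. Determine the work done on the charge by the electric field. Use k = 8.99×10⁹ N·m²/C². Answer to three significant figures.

The work done by the electric force is W_field = −ΔU = −q(V_B − V_A) = q(V_A − V_B).
At A: distances to the source charges are 0.652 m, 0.792 m; V_A = Σ kqᵢ/rᵢ = 231 V.
At B: distances to the source charges are 1.19 m, 1.33 m; V_B = Σ kqᵢ/rᵢ = 132 V.
ΔV = V_B − V_A = -99.2 V.
W_field = −qΔV = −(5.28×10⁻⁹ C)(-99.2 V) = 5.24×10⁻⁷ J.

5.24×10⁻⁷ J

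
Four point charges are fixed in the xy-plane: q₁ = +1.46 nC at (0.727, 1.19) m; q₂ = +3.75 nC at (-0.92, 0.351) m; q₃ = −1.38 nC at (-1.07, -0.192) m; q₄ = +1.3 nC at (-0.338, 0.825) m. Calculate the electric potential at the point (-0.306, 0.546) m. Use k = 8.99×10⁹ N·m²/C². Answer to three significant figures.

93.0 V

The total potential is the scalar sum of each charge's contribution, V = Σ kqᵢ/rᵢ.
Distances from the field point to each charge: r₁ = 1.22 m, r₂ = 0.644 m, r₃ = 1.06 m, r₄ = 0.281 m.
V = k[(1.46×10⁻⁹)/(1.22) + (3.75×10⁻⁹)/(0.644) + (-1.38×10⁻⁹)/(1.06) + (1.30×10⁻⁹)/(0.281)] = 93.0 V.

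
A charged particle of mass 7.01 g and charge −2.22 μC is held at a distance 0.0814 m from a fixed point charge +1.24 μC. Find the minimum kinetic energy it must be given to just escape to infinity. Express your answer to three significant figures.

To just escape, total mechanical energy must reach zero at infinity: ½mv²_min + U = 0, so ½mv²_min = −U = |kQq|/r.
|U| = |kQq|/r = (8.99×10⁹ N·m²/C²)(1.24×10⁻⁶)(2.22×10⁻⁶)/(0.0814) = 0.304 J.

0.304 J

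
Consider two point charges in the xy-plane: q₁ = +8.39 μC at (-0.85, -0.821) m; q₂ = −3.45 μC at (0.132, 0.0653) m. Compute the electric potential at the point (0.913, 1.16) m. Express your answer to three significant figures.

The total potential is the scalar sum of each charge's contribution, V = Σ kqᵢ/rᵢ.
Distances from the field point to each charge: r₁ = 2.65 m, r₂ = 1.34 m.
V = k[(8.39×10⁻⁶)/(2.65) + (-3.45×10⁻⁶)/(1.34)] = 5380 V.

5380 V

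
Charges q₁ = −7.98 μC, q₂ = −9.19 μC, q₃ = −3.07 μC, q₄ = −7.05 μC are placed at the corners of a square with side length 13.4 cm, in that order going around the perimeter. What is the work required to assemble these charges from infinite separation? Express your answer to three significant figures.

16.3 J

The assembly work is the sum of pairwise potential energies, U = Σ_{i<j} kqᵢqⱼ/rᵢⱼ.
The four side pairs have separation 0.134 m and the two diagonal pairs 0.190 m.
Summing all 6 pair terms gives U = 16.3 J.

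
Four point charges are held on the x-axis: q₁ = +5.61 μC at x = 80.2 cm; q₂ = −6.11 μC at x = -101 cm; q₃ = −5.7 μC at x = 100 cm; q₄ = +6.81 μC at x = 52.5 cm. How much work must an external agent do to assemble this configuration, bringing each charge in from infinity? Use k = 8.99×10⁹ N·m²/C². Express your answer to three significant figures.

-1.20 J

The assembly work is the sum of pairwise potential energies, U = Σ_{i<j} kqᵢqⱼ/rᵢⱼ.
Pair separations: r₁₂ = 1.81 m, r₁₃ = 0.198 m, r₁₄ = 0.277 m, r₂₃ = 2.01 m, r₂₄ = 1.54 m, r₃₄ = 0.475 m.
Summing all 6 pair terms gives U = -1.20 J.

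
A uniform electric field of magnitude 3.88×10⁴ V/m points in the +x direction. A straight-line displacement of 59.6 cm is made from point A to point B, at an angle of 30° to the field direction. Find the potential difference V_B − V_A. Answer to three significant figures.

-2.00×10⁴ V

Only the component of displacement along E changes the potential: ΔV = −E·d·cosθ.
ΔV = −(3.88×10⁴ V/m)(0.596 m)cos30° = -2.00×10⁴ V.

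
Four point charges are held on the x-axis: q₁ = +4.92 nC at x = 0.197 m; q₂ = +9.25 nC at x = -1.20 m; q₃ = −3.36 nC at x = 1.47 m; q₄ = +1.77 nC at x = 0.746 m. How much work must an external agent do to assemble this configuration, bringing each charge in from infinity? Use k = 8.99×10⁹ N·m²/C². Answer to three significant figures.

The work to assemble the configuration equals its total potential energy, U = Σ kqᵢqⱼ/rᵢⱼ over all pairs.
Pair separations: r₁₂ = 1.40 m, r₁₃ = 1.27 m, r₁₄ = 0.549 m, r₂₃ = 2.67 m, r₂₄ = 1.95 m, r₃₄ = 0.724 m.
Summing all 6 pair terms gives U = 2.16×10⁻⁷ J.

2.16×10⁻⁷ J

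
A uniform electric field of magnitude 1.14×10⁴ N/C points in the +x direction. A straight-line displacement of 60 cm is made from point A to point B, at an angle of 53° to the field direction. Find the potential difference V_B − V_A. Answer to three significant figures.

Only the component of displacement along E changes the potential: ΔV = −E·d·cosθ.
ΔV = −(1.14×10⁴ V/m)(0.600 m)cos53° = -4120 V.

-4120 V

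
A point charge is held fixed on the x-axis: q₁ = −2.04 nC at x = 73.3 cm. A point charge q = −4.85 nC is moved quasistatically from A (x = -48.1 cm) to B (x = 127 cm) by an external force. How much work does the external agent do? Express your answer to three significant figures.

9.24×10⁻⁸ J

For quasistatic motion the external work equals the change in potential energy: W_ext = qΔV = q(V_B − V_A).
At A: distance to the source charge is 1.21 m; V_A = kq₁/r = -15.1 V.
At B: distance to the source charge is 0.537 m; V_B = kq₁/r = -34.2 V.
ΔV = V_B − V_A = -19.0 V.
W_ext = qΔV = (-4.85×10⁻⁹ C)(-19.0 V) = 9.24×10⁻⁸ J.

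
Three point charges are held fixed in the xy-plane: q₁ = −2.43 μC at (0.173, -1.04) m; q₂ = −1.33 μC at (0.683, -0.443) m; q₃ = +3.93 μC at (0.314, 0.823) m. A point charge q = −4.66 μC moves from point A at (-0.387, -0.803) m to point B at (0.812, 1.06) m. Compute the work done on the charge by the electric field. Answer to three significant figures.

The work done by the electric force is W_field = −ΔU = −q(V_B − V_A) = q(V_A − V_B).
At A: distances to the source charges are 0.608 m, 1.13 m, 1.77 m; V_A = Σ kqᵢ/rᵢ = -2.66×10⁴ V.
At B: distances to the source charges are 2.20 m, 1.51 m, 0.552 m; V_B = Σ kqᵢ/rᵢ = 4.62×10⁴ V.
ΔV = V_B − V_A = 7.27×10⁴ V.
W_field = −qΔV = −(-4.66×10⁻⁶ C)(7.27×10⁴ V) = 0.339 J.

0.339 J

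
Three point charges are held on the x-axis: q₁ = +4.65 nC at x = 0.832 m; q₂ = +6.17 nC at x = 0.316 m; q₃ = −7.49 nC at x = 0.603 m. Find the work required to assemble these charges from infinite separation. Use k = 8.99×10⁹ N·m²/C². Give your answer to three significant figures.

-2.32×10⁻⁶ J

The work to assemble the configuration equals its total potential energy, U = Σ kqᵢqⱼ/rᵢⱼ over all pairs.
Pair separations: r₁₂ = 0.516 m, r₁₃ = 0.229 m, r₂₃ = 0.287 m.
U = (5.00×10⁻⁷) + (-1.37×10⁻⁶) + (-1.45×10⁻⁶) = -2.32×10⁻⁶ J.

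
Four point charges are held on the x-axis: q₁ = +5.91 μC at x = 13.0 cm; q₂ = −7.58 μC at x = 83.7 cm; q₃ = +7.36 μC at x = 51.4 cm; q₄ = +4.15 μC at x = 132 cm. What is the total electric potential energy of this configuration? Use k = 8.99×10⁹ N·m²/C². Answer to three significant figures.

-1.16 J

The assembly work is the sum of pairwise potential energies, U = Σ_{i<j} kqᵢqⱼ/rᵢⱼ.
Pair separations: r₁₂ = 0.707 m, r₁₃ = 0.384 m, r₁₄ = 1.19 m, r₂₃ = 0.323 m, r₂₄ = 0.483 m, r₃₄ = 0.806 m.
Summing all 6 pair terms gives U = -1.16 J.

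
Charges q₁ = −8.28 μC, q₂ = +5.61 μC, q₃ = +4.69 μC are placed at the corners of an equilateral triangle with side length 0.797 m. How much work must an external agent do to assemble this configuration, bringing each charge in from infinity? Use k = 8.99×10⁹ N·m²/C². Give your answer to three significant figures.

-0.665 J

The work to assemble the configuration equals its total potential energy, U = Σ kqᵢqⱼ/rᵢⱼ over all pairs.
All three pair separations equal the side length, 0.797 m.
U = (-0.524) + (-0.438) + (0.297) = -0.665 J.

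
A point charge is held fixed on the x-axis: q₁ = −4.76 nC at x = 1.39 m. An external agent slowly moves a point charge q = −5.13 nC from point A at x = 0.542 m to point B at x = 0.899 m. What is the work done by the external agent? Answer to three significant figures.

1.88×10⁻⁷ J

For quasistatic motion the external work equals the change in potential energy: W_ext = qΔV = q(V_B − V_A).
At A: distance to the source charge is 0.848 m; V_A = kq₁/r = -50.5 V.
At B: distance to the source charge is 0.491 m; V_B = kq₁/r = -87.2 V.
ΔV = V_B − V_A = -36.7 V.
W_ext = qΔV = (-5.13×10⁻⁹ C)(-36.7 V) = 1.88×10⁻⁷ J.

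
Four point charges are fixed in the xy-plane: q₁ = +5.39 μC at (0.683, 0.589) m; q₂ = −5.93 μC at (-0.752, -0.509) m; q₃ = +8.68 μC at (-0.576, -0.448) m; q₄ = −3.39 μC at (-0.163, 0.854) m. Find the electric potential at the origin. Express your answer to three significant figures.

6.69×10⁴ V

Electric potential is a scalar, so the contributions from each charge add algebraically: V = Σ kqᵢ/rᵢ.
Distances from the field point to each charge: r₁ = 0.902 m, r₂ = 0.908 m, r₃ = 0.730 m, r₄ = 0.869 m.
V = k[(5.39×10⁻⁶)/(0.902) + (-5.93×10⁻⁶)/(0.908) + (8.68×10⁻⁶)/(0.730) + (-3.39×10⁻⁶)/(0.869)] = 6.69×10⁴ V.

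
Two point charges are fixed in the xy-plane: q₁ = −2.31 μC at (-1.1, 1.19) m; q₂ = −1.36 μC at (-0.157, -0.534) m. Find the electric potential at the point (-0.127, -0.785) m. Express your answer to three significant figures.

Electric potential is a scalar, so the contributions from each charge add algebraically: V = Σ kqᵢ/rᵢ.
Distances from the field point to each charge: r₁ = 2.20 m, r₂ = 0.253 m.
V = k[(-2.31×10⁻⁶)/(2.20) + (-1.36×10⁻⁶)/(0.253)] = -5.78×10⁴ V.

-5.78×10⁴ V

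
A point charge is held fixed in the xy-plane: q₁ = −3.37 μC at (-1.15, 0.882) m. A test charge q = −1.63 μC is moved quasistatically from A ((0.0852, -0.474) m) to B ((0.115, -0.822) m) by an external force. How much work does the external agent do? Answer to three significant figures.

For quasistatic motion the external work equals the change in potential energy: W_ext = qΔV = q(V_B − V_A).
At A: distance to the source charge is 1.83 m; V_A = kq₁/r = -1.65×10⁴ V.
At B: distance to the source charge is 2.12 m; V_B = kq₁/r = -1.43×10⁴ V.
ΔV = V_B − V_A = 2240 V.
W_ext = qΔV = (-1.63×10⁻⁶ C)(2240 V) = -3.65×10⁻³ J.

-3.65×10⁻³ J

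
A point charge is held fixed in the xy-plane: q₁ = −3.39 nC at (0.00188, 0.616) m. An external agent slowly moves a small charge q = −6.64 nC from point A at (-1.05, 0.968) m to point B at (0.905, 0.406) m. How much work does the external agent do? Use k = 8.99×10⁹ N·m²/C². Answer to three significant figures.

For quasistatic motion the external work equals the change in potential energy: W_ext = qΔV = q(V_B − V_A).
At A: distance to the source charge is 1.11 m; V_A = kq₁/r = -27.5 V.
At B: distance to the source charge is 0.927 m; V_B = kq₁/r = -32.9 V.
ΔV = V_B − V_A = -5.39 V.
W_ext = qΔV = (-6.64×10⁻⁹ C)(-5.39 V) = 3.58×10⁻⁸ J.

3.58×10⁻⁸ J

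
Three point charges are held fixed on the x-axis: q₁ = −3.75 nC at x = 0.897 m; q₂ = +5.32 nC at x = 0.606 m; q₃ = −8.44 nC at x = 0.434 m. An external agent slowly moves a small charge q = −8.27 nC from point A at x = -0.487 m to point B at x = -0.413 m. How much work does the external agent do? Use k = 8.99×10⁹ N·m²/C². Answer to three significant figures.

For quasistatic motion the external work equals the change in potential energy: W_ext = qΔV = q(V_B − V_A).
At A: distances to the source charges are 1.38 m, 1.09 m, 0.921 m; V_A = Σ kqᵢ/rᵢ = -63.0 V.
At B: distances to the source charges are 1.31 m, 1.02 m, 0.847 m; V_B = Σ kqᵢ/rᵢ = -68.4 V.
ΔV = V_B − V_A = -5.40 V.
W_ext = qΔV = (-8.27×10⁻⁹ C)(-5.40 V) = 4.46×10⁻⁸ J.

4.46×10⁻⁸ J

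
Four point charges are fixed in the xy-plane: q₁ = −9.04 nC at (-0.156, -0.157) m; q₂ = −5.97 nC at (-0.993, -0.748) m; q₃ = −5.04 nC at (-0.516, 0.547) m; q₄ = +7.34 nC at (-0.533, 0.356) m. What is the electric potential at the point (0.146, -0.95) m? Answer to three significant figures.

Electric potential is a scalar, so the contributions from each charge add algebraically: V = Σ kqᵢ/rᵢ.
Distances from the field point to each charge: r₁ = 0.849 m, r₂ = 1.16 m, r₃ = 1.64 m, r₄ = 1.47 m.
V = k[(-9.04×10⁻⁹)/(0.849) + (-5.97×10⁻⁹)/(1.16) + (-5.04×10⁻⁹)/(1.64) + (7.34×10⁻⁹)/(1.47)] = -125 V.

-125 V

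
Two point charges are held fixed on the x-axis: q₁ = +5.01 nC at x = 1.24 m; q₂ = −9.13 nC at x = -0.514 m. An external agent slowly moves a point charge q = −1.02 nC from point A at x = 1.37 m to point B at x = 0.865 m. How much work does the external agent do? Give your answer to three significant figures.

2.47×10⁻⁷ J

For quasistatic motion the external work equals the change in potential energy: W_ext = qΔV = q(V_B − V_A).
At A: distances to the source charges are 0.130 m, 1.88 m; V_A = Σ kqᵢ/rᵢ = 303 V.
At B: distances to the source charges are 0.375 m, 1.38 m; V_B = Σ kqᵢ/rᵢ = 60.6 V.
ΔV = V_B − V_A = -242 V.
W_ext = qΔV = (-1.02×10⁻⁹ C)(-242 V) = 2.47×10⁻⁷ J.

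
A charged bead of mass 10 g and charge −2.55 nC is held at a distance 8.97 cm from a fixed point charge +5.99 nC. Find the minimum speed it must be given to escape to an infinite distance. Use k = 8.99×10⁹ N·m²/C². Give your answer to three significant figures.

To just escape, total mechanical energy must reach zero at infinity: ½mv²_min + U = 0, so ½mv²_min = −U = |kQq|/r.
|U| = |kQq|/r = (8.99×10⁹ N·m²/C²)(5.99×10⁻⁹)(2.55×10⁻⁹)/(0.0897) = 1.53×10⁻⁶ J.
v_min = √(2|U|/m) = √(2·1.53×10⁻⁶/0.0100) = 0.0175 m/s.

0.0175 m/s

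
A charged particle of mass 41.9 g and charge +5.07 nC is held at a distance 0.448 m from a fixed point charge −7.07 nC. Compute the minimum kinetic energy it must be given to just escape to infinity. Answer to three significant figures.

To just escape, total mechanical energy must reach zero at infinity: ½mv²_min + U = 0, so ½mv²_min = −U = |kQq|/r.
|U| = |kQq|/r = (8.99×10⁹ N·m²/C²)(7.07×10⁻⁹)(5.07×10⁻⁹)/(0.448) = 7.19×10⁻⁷ J.

7.19×10⁻⁷ J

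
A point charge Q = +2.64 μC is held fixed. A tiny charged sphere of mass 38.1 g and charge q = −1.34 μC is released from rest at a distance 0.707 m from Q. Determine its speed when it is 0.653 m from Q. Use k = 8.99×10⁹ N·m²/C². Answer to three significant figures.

0.442 m/s

Only the electrostatic force acts, so mechanical energy is conserved: ½mv² = U₁ − U₂ = kQq(1/r₁ − 1/r₂).
U₁ − U₂ = (8.99×10⁹ N·m²/C²)(2.64×10⁻⁶ C)(-1.34×10⁻⁶ C)(1/0.707 − 1/0.653) = 3.72×10⁻³ J.
v = √(2·3.72×10⁻³/0.0381) = 0.442 m/s.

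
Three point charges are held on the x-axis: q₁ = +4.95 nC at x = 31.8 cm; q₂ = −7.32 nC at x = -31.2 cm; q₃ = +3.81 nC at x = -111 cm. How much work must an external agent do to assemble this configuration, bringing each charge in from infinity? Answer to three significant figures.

The work to assemble the configuration equals its total potential energy, U = Σ kqᵢqⱼ/rᵢⱼ over all pairs.
Pair separations: r₁₂ = 0.630 m, r₁₃ = 1.43 m, r₂₃ = 0.798 m.
U = (-5.17×10⁻⁷) + (1.19×10⁻⁷) + (-3.14×10⁻⁷) = -7.13×10⁻⁷ J.

-7.13×10⁻⁷ J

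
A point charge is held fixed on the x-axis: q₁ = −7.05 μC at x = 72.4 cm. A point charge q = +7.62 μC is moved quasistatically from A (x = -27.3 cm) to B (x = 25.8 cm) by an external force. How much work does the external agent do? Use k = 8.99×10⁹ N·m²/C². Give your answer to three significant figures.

For quasistatic motion the external work equals the change in potential energy: W_ext = qΔV = q(V_B − V_A).
At A: distance to the source charge is 0.997 m; V_A = kq₁/r = -6.36×10⁴ V.
At B: distance to the source charge is 0.466 m; V_B = kq₁/r = -1.36×10⁵ V.
ΔV = V_B − V_A = -7.24×10⁴ V.
W_ext = qΔV = (7.62×10⁻⁶ C)(-7.24×10⁴ V) = -0.552 J.

-0.552 J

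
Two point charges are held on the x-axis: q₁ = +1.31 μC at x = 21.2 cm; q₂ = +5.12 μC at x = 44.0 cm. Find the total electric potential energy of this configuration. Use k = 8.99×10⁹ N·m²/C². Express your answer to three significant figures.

The work to assemble the configuration equals its total potential energy, U = Σ kqᵢqⱼ/rᵢⱼ over all pairs.
Pair separations: r₁₂ = 0.228 m.
U = (0.264) = 0.264 J.

0.264 J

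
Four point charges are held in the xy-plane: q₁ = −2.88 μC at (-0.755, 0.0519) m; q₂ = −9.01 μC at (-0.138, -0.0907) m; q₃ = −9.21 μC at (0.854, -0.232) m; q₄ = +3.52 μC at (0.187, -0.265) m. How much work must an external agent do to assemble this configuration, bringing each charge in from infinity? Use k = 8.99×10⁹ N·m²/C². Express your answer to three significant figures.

The assembly work is the sum of pairwise potential energies, U = Σ_{i<j} kqᵢqⱼ/rᵢⱼ.
Pair separations: r₁₂ = 0.633 m, r₁₃ = 1.63 m, r₁₄ = 0.994 m, r₂₃ = 1.00 m, r₂₄ = 0.369 m, r₃₄ = 0.668 m.
Summing all 6 pair terms gives U = -0.0424 J.

-0.0424 J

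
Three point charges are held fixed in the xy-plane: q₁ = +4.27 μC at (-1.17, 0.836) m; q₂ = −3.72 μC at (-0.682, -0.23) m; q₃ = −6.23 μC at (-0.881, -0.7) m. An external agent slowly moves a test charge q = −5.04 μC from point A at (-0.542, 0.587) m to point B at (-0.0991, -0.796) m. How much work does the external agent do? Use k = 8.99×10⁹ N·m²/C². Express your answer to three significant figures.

For quasistatic motion the external work equals the change in potential energy: W_ext = qΔV = q(V_B − V_A).
At A: distances to the source charges are 0.676 m, 0.829 m, 1.33 m; V_A = Σ kqᵢ/rᵢ = -2.56×10⁴ V.
At B: distances to the source charges are 1.95 m, 0.812 m, 0.788 m; V_B = Σ kqᵢ/rᵢ = -9.26×10⁴ V.
ΔV = V_B − V_A = -6.70×10⁴ V.
W_ext = qΔV = (-5.04×10⁻⁶ C)(-6.70×10⁴ V) = 0.338 J.

0.338 J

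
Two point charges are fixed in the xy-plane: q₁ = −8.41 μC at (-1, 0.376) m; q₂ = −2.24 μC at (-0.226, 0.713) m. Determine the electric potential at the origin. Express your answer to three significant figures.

-9.77×10⁴ V

Electric potential is a scalar, so the contributions from each charge add algebraically: V = Σ kqᵢ/rᵢ.
Distances from the field point to each charge: r₁ = 1.07 m, r₂ = 0.748 m.
V = k[(-8.41×10⁻⁶)/(1.07) + (-2.24×10⁻⁶)/(0.748)] = -9.77×10⁴ V.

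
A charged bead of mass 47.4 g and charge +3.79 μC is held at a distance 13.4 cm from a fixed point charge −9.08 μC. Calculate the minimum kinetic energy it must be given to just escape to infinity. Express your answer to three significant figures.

2.31 J

To just escape, total mechanical energy must reach zero at infinity: ½mv²_min + U = 0, so ½mv²_min = −U = |kQq|/r.
|U| = |kQq|/r = (8.99×10⁹ N·m²/C²)(9.08×10⁻⁶)(3.79×10⁻⁶)/(0.134) = 2.31 J.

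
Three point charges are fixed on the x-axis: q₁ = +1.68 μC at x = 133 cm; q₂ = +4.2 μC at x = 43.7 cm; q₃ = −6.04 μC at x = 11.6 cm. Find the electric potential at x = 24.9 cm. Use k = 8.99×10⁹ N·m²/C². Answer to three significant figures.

Electric potential is a scalar, so the contributions from each charge add algebraically: V = Σ kqᵢ/rᵢ.
Distances from the field point to each charge: r₁ = 1.08 m, r₂ = 0.188 m, r₃ = 0.133 m.
V = k[(1.68×10⁻⁶)/(1.08) + (4.20×10⁻⁶)/(0.188) + (-6.04×10⁻⁶)/(0.133)] = -1.93×10⁵ V.

-1.93×10⁵ V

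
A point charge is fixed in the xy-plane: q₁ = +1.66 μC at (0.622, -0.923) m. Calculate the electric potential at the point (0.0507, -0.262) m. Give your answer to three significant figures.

1.71×10⁴ V

Electric potential is a scalar, so the contributions from each charge add algebraically: V = Σ kqᵢ/rᵢ.
Distances from the field point to each charge: r₁ = 0.874 m.
V = k[(1.66×10⁻⁶)/(0.874)] = 1.71×10⁴ V.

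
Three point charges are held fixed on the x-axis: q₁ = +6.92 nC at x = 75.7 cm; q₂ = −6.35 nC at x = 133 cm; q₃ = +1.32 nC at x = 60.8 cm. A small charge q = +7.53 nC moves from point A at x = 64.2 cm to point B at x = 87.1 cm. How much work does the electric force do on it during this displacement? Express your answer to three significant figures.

The work done by the electric force is W_field = −ΔU = −q(V_B − V_A) = q(V_A − V_B).
At A: distances to the source charges are 0.115 m, 0.688 m, 0.0340 m; V_A = Σ kqᵢ/rᵢ = 807 V.
At B: distances to the source charges are 0.114 m, 0.459 m, 0.263 m; V_B = Σ kqᵢ/rᵢ = 466 V.
ΔV = V_B − V_A = -341 V.
W_field = −qΔV = −(7.53×10⁻⁹ C)(-341 V) = 2.56×10⁻⁶ J.

2.56×10⁻⁶ J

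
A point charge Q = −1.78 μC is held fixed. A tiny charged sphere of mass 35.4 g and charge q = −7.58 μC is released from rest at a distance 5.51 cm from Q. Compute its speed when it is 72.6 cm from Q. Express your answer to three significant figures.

10.7 m/s

Only the electrostatic force acts, so mechanical energy is conserved: ½mv² = U₁ − U₂ = kQq(1/r₁ − 1/r₂).
U₁ − U₂ = (8.99×10⁹ N·m²/C²)(-1.78×10⁻⁶ C)(-7.58×10⁻⁶ C)(1/0.0551 − 1/0.726) = 2.03 J.
v = √(2·2.03/0.0354) = 10.7 m/s.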